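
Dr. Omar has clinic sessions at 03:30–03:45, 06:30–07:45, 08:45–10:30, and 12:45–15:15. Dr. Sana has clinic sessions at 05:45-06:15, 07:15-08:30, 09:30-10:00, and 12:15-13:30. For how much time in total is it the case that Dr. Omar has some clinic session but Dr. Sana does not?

A \ B = 03:30–03:45, 06:30–07:15, 08:45–09:30, 10:00–10:30, 13:30–15:15.
Total: 15 min + 45 min + 45 min + 30 min + 1 h 45 min = 4 h.

4 h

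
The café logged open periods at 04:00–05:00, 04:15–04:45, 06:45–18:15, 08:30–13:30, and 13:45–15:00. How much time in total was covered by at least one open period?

12 h 30 min

Merged: 04:00–05:00, 06:45–18:15.
Lengths: 1 h + 11 h 30 min = 12 h 30 min.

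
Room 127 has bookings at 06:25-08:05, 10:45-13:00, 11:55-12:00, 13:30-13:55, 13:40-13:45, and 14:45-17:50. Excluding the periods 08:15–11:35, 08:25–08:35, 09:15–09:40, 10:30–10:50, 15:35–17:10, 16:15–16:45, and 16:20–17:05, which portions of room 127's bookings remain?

First set merges to 06:25–08:05, 10:45–13:00, 13:30–13:55, 14:45–17:50.
Second set merges to 08:15–11:35, 15:35–17:10.
06:25–08:05: no B overlap → unchanged.
10:45–13:00 minus B → 11:35–13:00.
13:30–13:55: no B overlap → unchanged.
14:45–17:50 minus B → 14:45–15:35, 17:10–17:50.

06:25–08:05, 11:35–13:00, 13:30–13:55, 14:45–15:35, 17:10–17:50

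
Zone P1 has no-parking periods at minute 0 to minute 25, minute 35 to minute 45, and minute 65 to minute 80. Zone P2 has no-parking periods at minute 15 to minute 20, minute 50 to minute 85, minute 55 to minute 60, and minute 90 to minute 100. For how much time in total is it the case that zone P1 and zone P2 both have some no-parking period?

Merge the second list: minute 15 to minute 20, minute 50 to minute 85, minute 90 to minute 100.
A ∩ B = minute 15 to minute 20, minute 65 to minute 80.
Total: 5 minutes + 15 minutes = 20 minutes.

20 minutes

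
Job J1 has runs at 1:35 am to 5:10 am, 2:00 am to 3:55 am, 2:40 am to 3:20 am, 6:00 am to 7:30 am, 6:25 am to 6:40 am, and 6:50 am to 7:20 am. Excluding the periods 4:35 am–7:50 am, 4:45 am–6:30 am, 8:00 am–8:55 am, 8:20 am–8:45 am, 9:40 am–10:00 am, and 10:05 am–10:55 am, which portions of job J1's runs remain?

First set merges to 1:35 am–5:10 am, 6:00 am–7:30 am.
Second set merges to 4:35 am–7:50 am, 8:00 am–8:55 am, 9:40 am–10:00 am, 10:05 am–10:55 am.
1:35 am–5:10 am minus B → 1:35 am–4:35 am.
6:00 am–7:30 am: fully covered by B → removed.

1:35 am–4:35 am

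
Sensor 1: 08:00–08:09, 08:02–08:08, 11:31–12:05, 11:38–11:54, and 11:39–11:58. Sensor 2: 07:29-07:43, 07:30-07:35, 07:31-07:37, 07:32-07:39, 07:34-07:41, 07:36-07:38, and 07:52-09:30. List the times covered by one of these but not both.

07:29–07:43, 07:52–08:00, 08:09–09:30, 11:31–12:05

Merge the first list: 08:00–08:09, 11:31–12:05.
Merge the second list: 07:29–07:43, 07:52–09:30.
Only in the first: 11:31–12:05.
Only in the second: 07:29–07:43, 07:52–08:00, 08:09–09:30.
Together these are the periods covered by exactly one.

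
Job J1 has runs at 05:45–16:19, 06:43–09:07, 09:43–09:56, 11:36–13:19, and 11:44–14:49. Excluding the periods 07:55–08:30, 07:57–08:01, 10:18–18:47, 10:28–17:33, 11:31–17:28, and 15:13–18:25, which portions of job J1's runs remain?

Merge the first list: 05:45-16:19.
Merge the second list: 07:55-08:30, 10:18-18:47.
05:45-16:19 minus B → 05:45-07:55, 08:30-10:18.

05:45-07:55, 08:30-10:18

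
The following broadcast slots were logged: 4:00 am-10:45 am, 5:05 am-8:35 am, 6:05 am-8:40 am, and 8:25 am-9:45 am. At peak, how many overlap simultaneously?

Sweep endpoints in order; track running count of active intervals.
Peak of 4 reached at 8:25 am.

4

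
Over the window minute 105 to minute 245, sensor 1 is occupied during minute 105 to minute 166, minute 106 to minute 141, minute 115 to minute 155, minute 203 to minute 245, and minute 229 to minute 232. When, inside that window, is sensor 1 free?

After merging, the occupied span is minute 105 to minute 166, minute 203 to minute 245.
Complement within minute 105 to minute 245: minute 166 to minute 203.

minute 166 to minute 203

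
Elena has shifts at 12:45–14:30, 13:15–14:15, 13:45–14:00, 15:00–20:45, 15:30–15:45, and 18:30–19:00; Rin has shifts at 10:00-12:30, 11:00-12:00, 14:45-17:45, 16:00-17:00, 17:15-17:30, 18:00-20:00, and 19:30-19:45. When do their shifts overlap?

Merge the first list: 12:45-14:30, 15:00-20:45.
Merge the second list: 10:00-12:30, 14:45-17:45, 18:00-20:00.
12:45-14:30 meets no B interval.
15:00-20:45 ∩ B → 15:00-17:45, 18:00-20:00.

15:00-17:45, 18:00-20:00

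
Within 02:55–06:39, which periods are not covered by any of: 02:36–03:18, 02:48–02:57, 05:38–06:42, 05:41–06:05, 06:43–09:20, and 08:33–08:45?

03:18-05:38

The merged coverage is 02:36-03:18, 05:38-06:42, 06:43-09:20.
Complement within 02:55-06:39: 03:18-05:38.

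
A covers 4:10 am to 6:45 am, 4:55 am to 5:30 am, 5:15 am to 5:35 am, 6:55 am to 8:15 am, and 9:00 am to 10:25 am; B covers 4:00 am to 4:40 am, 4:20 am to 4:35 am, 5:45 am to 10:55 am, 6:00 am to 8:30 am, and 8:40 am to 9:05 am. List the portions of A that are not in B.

Merge the first list: 4:10 am–6:45 am, 6:55 am–8:15 am, 9:00 am–10:25 am.
Merge the second list: 4:00 am–4:40 am, 5:45 am–10:55 am.
4:10 am–6:45 am \ B = 4:40 am–5:45 am.
6:55 am–8:15 am: entirely removed.
9:00 am–10:25 am: entirely removed.

4:40 am–5:45 am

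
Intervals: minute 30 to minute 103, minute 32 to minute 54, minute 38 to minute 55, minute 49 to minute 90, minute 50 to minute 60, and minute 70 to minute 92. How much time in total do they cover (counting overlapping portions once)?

Merged: minute 30 to minute 103.
Length: 73 minutes.

73 minutes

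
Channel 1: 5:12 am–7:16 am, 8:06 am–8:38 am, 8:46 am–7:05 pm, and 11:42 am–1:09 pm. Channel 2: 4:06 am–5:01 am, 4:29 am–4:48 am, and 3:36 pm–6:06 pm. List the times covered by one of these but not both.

First set merges to 5:12 am-7:16 am, 8:06 am-8:38 am, 8:46 am-7:05 pm.
Second set merges to 4:06 am-5:01 am, 3:36 pm-6:06 pm.
A but not B: 5:12 am-7:16 am, 8:06 am-8:38 am, 8:46 am-3:36 pm, 6:06 pm-7:05 pm.
B but not A: 4:06 am-5:01 am.
Combining gives A △ B.

4:06 am-5:01 am, 5:12 am-7:16 am, 8:06 am-8:38 am, 8:46 am-3:36 pm, 6:06 pm-7:05 pm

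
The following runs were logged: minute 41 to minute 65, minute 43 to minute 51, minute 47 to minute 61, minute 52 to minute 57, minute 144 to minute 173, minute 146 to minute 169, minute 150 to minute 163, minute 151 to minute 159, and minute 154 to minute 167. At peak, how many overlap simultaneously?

Sweep endpoints in order; track running count of active intervals.
Peak of 5 reached at minute 154.

5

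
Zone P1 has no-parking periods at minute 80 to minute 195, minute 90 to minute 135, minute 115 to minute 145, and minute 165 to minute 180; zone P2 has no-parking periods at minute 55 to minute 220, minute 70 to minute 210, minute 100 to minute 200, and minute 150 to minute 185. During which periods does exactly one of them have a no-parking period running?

A, merged: minute 80 to minute 195.
B, merged: minute 55 to minute 220.
A \ B = none.
B \ A = minute 55 to minute 80, minute 195 to minute 220.
Union of the two gives the symmetric difference.

minute 55 to minute 80, minute 195 to minute 220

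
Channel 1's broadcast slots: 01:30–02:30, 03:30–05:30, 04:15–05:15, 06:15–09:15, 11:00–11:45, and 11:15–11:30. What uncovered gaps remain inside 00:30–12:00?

00:30–01:30, 02:30–03:30, 05:30–06:15, 09:15–11:00, 11:45–12:00

After merging, the occupied span is 01:30–02:30, 03:30–05:30, 06:15–09:15, 11:00–11:45.
Complement within 00:30–12:00: 00:30–01:30, 02:30–03:30, 05:30–06:15, 09:15–11:00, 11:45–12:00.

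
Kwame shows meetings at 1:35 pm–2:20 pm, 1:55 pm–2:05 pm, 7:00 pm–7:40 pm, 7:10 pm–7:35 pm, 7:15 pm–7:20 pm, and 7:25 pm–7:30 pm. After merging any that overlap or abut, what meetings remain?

1:55 pm-2:05 pm overlaps/touches 1:35 pm-2:20 pm → extend to 1:35 pm-2:20 pm.
7:00 pm-7:40 pm is disjoint → start new block.
7:10 pm-7:35 pm overlaps/touches 7:00 pm-7:40 pm → extend to 7:00 pm-7:40 pm.
7:15 pm-7:20 pm overlaps/touches 7:00 pm-7:40 pm → extend to 7:00 pm-7:40 pm.
7:25 pm-7:30 pm overlaps/touches 7:00 pm-7:40 pm → extend to 7:00 pm-7:40 pm.

1:35 pm-2:20 pm, 7:00 pm-7:40 pm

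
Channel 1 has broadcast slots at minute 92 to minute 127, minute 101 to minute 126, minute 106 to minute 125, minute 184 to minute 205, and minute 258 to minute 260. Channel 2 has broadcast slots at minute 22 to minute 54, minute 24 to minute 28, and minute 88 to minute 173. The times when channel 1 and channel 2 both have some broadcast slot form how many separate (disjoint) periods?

1

First set merges to minute 92 to minute 127, minute 184 to minute 205, minute 258 to minute 260.
Second set merges to minute 22 to minute 54, minute 88 to minute 173.
A ∩ B = minute 92 to minute 127.
That is 1 disjoint piece.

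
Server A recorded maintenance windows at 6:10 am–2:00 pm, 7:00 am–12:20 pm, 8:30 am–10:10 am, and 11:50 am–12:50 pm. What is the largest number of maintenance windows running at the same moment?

Walk the sorted start/end points keeping a running depth.
The depth first hits 3 at 8:30 am.

3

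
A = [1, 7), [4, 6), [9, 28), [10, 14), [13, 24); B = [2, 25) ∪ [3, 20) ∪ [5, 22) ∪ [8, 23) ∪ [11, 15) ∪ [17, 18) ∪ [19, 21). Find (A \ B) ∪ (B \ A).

Merge the first list: [1, 7), [9, 28).
Merge the second list: [2, 25).
A \ B = [1, 2), [25, 28).
B \ A = [7, 9).
Union of the two gives the symmetric difference.

[1, 2) ∪ [7, 9) ∪ [25, 28)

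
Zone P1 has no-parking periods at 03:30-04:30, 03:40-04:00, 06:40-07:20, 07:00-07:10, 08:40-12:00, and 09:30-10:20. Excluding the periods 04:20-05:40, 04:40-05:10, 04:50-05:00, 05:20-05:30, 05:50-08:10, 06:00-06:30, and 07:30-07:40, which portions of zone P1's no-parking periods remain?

A, merged: 03:30–04:30, 06:40–07:20, 08:40–12:00.
B, merged: 04:20–05:40, 05:50–08:10.
03:30–04:30 minus B → 03:30–04:20.
06:40–07:20: fully covered by B → removed.
08:40–12:00: no B overlap → unchanged.

03:30–04:20, 08:40–12:00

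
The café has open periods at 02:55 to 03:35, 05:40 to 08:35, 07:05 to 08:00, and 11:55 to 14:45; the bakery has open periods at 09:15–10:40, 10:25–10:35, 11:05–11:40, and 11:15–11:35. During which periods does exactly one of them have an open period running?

02:55–03:35, 05:40–08:35, 09:15–10:40, 11:05–11:40, 11:55–14:45

First set merges to 02:55–03:35, 05:40–08:35, 11:55–14:45.
Second set merges to 09:15–10:40, 11:05–11:40.
A but not B: 02:55–03:35, 05:40–08:35, 11:55–14:45.
B but not A: 09:15–10:40, 11:05–11:40.
Combining gives A △ B.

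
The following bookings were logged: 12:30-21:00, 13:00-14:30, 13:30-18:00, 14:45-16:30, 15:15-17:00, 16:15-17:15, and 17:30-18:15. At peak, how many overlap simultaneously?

5

Sweep endpoints in order; track running count of active intervals.
Peak of 5 reached at 16:15.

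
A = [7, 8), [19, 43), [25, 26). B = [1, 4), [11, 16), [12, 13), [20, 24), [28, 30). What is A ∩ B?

A, merged: [7, 8), [19, 43).
B, merged: [1, 4), [11, 16), [20, 24), [28, 30).
[7, 8) falls entirely outside B.
[19, 43) overlaps B on [20, 24), [28, 30).

[20, 24) ∪ [28, 30)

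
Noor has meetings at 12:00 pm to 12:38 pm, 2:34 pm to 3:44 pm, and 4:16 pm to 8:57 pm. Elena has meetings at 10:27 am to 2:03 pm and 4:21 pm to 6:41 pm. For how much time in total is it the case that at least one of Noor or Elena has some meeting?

9 h 27 min

A ∪ B = 10:27 am-2:03 pm, 2:34 pm-3:44 pm, 4:16 pm-8:57 pm.
Total: 3 h 36 min + 1 h 10 min + 4 h 41 min = 9 h 27 min.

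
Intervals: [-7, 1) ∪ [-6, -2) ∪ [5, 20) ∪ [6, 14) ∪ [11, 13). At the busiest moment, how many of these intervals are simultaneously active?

3

At 11, 3 of the intervals are simultaneously active.
No point has more.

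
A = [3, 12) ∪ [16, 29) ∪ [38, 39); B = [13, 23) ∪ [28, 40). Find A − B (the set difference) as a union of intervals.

[3, 12): no B overlap → unchanged.
[16, 29) minus B → [23, 28).
[38, 39): fully covered by B → removed.

[3, 12) ∪ [23, 28)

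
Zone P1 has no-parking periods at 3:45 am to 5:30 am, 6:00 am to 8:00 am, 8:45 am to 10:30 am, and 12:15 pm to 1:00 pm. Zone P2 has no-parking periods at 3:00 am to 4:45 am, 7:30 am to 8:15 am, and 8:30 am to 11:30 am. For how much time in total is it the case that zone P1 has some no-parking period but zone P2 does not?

3 h

A \ B = 4:45 am-5:30 am, 6:00 am-7:30 am, 12:15 pm-1:00 pm.
Total: 45 min + 1 h 30 min + 45 min = 3 h.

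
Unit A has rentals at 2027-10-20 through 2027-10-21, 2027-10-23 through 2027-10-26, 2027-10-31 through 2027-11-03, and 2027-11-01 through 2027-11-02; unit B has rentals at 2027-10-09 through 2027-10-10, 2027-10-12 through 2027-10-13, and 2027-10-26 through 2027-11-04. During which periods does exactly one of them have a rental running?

2027-10-09 through 2027-10-10, 2027-10-12 through 2027-10-13, 2027-10-20 through 2027-10-21, 2027-10-23 through 2027-10-25, 2027-10-27 through 2027-10-30, 2027-11-04 through 2027-11-04

First set merges to 2027-10-20 through 2027-10-21, 2027-10-23 through 2027-10-26, 2027-10-31 through 2027-11-03.
A \ B = 2027-10-20 through 2027-10-21, 2027-10-23 through 2027-10-25.
B \ A = 2027-10-09 through 2027-10-10, 2027-10-12 through 2027-10-13, 2027-10-27 through 2027-10-30, 2027-11-04 through 2027-11-04.
Union of the two gives the symmetric difference.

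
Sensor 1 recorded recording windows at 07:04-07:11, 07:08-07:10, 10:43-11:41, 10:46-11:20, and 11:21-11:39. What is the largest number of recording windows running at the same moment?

2

At 07:08, 2 of the intervals are simultaneously active.
No point has more.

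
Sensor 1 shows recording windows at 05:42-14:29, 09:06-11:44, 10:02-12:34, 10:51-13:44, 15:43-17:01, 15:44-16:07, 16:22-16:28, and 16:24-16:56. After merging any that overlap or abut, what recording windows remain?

05:42–14:29, 15:43–17:01

09:06–11:44 overlaps/touches 05:42–14:29 → extend to 05:42–14:29.
10:02–12:34 overlaps/touches 05:42–14:29 → extend to 05:42–14:29.
10:51–13:44 overlaps/touches 05:42–14:29 → extend to 05:42–14:29.
15:43–17:01 is disjoint → start new block.
15:44–16:07 overlaps/touches 15:43–17:01 → extend to 15:43–17:01.
16:22–16:28 overlaps/touches 15:43–17:01 → extend to 15:43–17:01.
16:24–16:56 overlaps/touches 15:43–17:01 → extend to 15:43–17:01.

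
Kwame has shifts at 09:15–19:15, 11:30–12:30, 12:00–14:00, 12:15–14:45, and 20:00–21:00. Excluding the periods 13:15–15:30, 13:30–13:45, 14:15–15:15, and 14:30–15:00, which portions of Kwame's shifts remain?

09:15–13:15, 15:30–19:15, 20:00–21:00

A, merged: 09:15–19:15, 20:00–21:00.
B, merged: 13:15–15:30.
09:15–19:15 with B removed leaves 09:15–13:15, 15:30–19:15.
20:00–21:00 is untouched.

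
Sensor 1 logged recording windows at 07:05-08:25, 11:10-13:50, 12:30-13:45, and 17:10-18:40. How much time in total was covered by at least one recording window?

5 h 30 min

Merged: 07:05–08:25, 11:10–13:50, 17:10–18:40.
Lengths: 1 h 20 min + 2 h 40 min + 1 h 30 min = 5 h 30 min.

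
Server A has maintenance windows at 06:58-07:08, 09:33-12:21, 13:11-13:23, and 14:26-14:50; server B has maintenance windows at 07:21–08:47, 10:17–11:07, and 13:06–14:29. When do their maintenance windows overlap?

06:58-07:08 falls entirely outside B.
09:33-12:21 overlaps B on 10:17-11:07.
13:11-13:23 overlaps B on 13:11-13:23.
14:26-14:50 overlaps B on 14:26-14:29.

10:17-11:07, 13:11-13:23, 14:26-14:29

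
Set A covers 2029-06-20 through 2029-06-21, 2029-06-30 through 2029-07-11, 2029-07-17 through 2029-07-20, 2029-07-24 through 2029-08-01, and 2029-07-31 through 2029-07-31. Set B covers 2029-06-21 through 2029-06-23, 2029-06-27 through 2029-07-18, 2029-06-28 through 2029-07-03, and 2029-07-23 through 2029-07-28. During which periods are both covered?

Merge the first list: 2029-06-20 through 2029-06-21, 2029-06-30 through 2029-07-11, 2029-07-17 through 2029-07-20, 2029-07-24 through 2029-08-01.
Merge the second list: 2029-06-21 through 2029-06-23, 2029-06-27 through 2029-07-18, 2029-07-23 through 2029-07-28.
2029-06-20 through 2029-06-21 overlaps B on 2029-06-21 through 2029-06-21.
2029-06-30 through 2029-07-11 overlaps B on 2029-06-30 through 2029-07-11.
2029-07-17 through 2029-07-20 overlaps B on 2029-07-17 through 2029-07-18.
2029-07-24 through 2029-08-01 overlaps B on 2029-07-24 through 2029-07-28.

2029-06-21 through 2029-06-21, 2029-06-30 through 2029-07-11, 2029-07-17 through 2029-07-18, 2029-07-24 through 2029-07-28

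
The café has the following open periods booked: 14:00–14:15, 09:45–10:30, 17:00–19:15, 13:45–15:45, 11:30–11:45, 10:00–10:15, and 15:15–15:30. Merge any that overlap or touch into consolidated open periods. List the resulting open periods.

Sort by start: 09:45-10:30, 10:00-10:15, 11:30-11:45, 13:45-15:45, 14:00-14:15, 15:15-15:30, 17:00-19:15.
10:00-10:15 overlaps/touches 09:45-10:30 → extend to 09:45-10:30.
11:30-11:45 is disjoint → start new block.
13:45-15:45 is disjoint → start new block.
14:00-14:15 overlaps/touches 13:45-15:45 → extend to 13:45-15:45.
15:15-15:30 overlaps/touches 13:45-15:45 → extend to 13:45-15:45.
17:00-19:15 is disjoint → start new block.

09:45-10:30, 11:30-11:45, 13:45-15:45, 17:00-19:15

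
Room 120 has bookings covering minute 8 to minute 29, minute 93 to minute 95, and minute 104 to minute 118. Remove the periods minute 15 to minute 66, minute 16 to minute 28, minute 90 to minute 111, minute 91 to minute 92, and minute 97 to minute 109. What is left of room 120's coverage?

Second set merges to minute 15 to minute 66, minute 90 to minute 111.
minute 8 to minute 29 minus B → minute 8 to minute 15.
minute 93 to minute 95: fully covered by B → removed.
minute 104 to minute 118 minus B → minute 111 to minute 118.

minute 8 to minute 15, minute 111 to minute 118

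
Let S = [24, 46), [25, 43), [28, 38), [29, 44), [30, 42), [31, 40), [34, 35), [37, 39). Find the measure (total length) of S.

Merged: [24, 46).
Length: 22.

22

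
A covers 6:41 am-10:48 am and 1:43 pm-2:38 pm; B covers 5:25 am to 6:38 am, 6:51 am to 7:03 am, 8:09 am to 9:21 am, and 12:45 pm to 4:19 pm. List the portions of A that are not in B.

6:41 am–6:51 am, 7:03 am–8:09 am, 9:21 am–10:48 am

6:41 am–10:48 am \ B = 6:41 am–6:51 am, 7:03 am–8:09 am, 9:21 am–10:48 am.
1:43 pm–2:38 pm: entirely removed.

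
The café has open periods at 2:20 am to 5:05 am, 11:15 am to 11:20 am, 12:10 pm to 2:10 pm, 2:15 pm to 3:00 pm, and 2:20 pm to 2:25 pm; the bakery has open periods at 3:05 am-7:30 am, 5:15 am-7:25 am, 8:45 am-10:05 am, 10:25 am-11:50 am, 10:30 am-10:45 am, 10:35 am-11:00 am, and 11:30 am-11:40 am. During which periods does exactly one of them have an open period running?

2:20 am–3:05 am, 5:05 am–7:30 am, 8:45 am–10:05 am, 10:25 am–11:15 am, 11:20 am–11:50 am, 12:10 pm–2:10 pm, 2:15 pm–3:00 pm

A, merged: 2:20 am–5:05 am, 11:15 am–11:20 am, 12:10 pm–2:10 pm, 2:15 pm–3:00 pm.
B, merged: 3:05 am–7:30 am, 8:45 am–10:05 am, 10:25 am–11:50 am.
Only in the first: 2:20 am–3:05 am, 12:10 pm–2:10 pm, 2:15 pm–3:00 pm.
Only in the second: 5:05 am–7:30 am, 8:45 am–10:05 am, 10:25 am–11:15 am, 11:20 am–11:50 am.
Together these are the periods covered by exactly one.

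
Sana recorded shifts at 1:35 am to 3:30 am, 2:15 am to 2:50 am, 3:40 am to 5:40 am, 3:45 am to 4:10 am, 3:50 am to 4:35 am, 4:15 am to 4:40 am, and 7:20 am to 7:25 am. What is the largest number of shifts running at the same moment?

Sweep endpoints in order; track running count of active intervals.
Peak of 3 reached at 3:50 am.

3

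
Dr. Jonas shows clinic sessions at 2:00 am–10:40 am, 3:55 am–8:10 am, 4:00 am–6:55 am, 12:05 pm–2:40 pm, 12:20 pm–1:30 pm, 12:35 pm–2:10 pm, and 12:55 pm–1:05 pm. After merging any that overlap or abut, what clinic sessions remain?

3:55 am-8:10 am overlaps/touches 2:00 am-10:40 am → extend to 2:00 am-10:40 am.
4:00 am-6:55 am overlaps/touches 2:00 am-10:40 am → extend to 2:00 am-10:40 am.
12:05 pm-2:40 pm is disjoint → start new block.
12:20 pm-1:30 pm overlaps/touches 12:05 pm-2:40 pm → extend to 12:05 pm-2:40 pm.
12:35 pm-2:10 pm overlaps/touches 12:05 pm-2:40 pm → extend to 12:05 pm-2:40 pm.
12:55 pm-1:05 pm overlaps/touches 12:05 pm-2:40 pm → extend to 12:05 pm-2:40 pm.

2:00 am-10:40 am, 12:05 pm-2:40 pm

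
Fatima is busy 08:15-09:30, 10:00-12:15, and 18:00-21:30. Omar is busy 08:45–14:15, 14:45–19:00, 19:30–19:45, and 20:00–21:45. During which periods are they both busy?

08:15–09:30 ∩ B → 08:45–09:30.
10:00–12:15 ∩ B → 10:00–12:15.
18:00–21:30 ∩ B → 18:00–19:00, 19:30–19:45, 20:00–21:30.

08:45–09:30, 10:00–12:15, 18:00–19:00, 19:30–19:45, 20:00–21:30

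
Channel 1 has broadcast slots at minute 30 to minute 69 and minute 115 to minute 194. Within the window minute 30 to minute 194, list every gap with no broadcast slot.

Covered (merged): minute 30 to minute 69, minute 115 to minute 194.
Uncovered inside minute 30 to minute 194: minute 69 to minute 115.

minute 69 to minute 115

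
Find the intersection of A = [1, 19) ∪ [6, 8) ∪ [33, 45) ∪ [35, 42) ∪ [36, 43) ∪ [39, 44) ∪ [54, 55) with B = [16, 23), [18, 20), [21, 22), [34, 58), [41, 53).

[16, 19) ∪ [34, 45) ∪ [54, 55)

A, merged: [1, 19), [33, 45), [54, 55).
B, merged: [16, 23), [34, 58).
[1, 19) overlaps B on [16, 19).
[33, 45) overlaps B on [34, 45).
[54, 55) overlaps B on [54, 55).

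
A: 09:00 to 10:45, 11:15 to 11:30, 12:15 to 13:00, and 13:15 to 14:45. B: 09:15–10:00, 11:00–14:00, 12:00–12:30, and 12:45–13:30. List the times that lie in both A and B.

09:15-10:00, 11:15-11:30, 12:15-13:00, 13:15-14:00

Second set merges to 09:15-10:00, 11:00-14:00.
09:00-10:45 meets the second set on 09:15-10:00.
11:15-11:30 meets the second set on 11:15-11:30.
12:15-13:00 meets the second set on 12:15-13:00.
13:15-14:45 meets the second set on 13:15-14:00.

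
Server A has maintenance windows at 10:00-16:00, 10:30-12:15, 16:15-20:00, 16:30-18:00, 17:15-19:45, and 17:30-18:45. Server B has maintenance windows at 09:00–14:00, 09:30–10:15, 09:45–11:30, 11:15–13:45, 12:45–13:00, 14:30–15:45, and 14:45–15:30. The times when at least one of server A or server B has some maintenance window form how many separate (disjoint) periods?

2

First set merges to 10:00–16:00, 16:15–20:00.
Second set merges to 09:00–14:00, 14:30–15:45.
A ∪ B = 09:00–16:00, 16:15–20:00.
That is 2 disjoint pieces.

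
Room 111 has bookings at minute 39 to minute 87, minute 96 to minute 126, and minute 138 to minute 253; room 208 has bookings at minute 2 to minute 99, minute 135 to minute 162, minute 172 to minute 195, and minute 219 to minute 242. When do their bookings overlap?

minute 39 to minute 87, minute 96 to minute 99, minute 138 to minute 162, minute 172 to minute 195, minute 219 to minute 242

minute 39 to minute 87 overlaps B on minute 39 to minute 87.
minute 96 to minute 126 overlaps B on minute 96 to minute 99.
minute 138 to minute 253 overlaps B on minute 138 to minute 162, minute 172 to minute 195, minute 219 to minute 242.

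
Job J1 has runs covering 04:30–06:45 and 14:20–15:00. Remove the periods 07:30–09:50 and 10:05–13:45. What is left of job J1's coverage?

04:30-06:45, 14:20-15:00

04:30-06:45 is untouched.
14:20-15:00 is untouched.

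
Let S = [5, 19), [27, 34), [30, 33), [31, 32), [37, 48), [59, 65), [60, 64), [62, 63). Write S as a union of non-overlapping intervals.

[27, 34) is disjoint → start new block.
[30, 33) overlaps/touches [27, 34) → extend to [27, 34).
[31, 32) overlaps/touches [27, 34) → extend to [27, 34).
[37, 48) is disjoint → start new block.
[59, 65) is disjoint → start new block.
[60, 64) overlaps/touches [59, 65) → extend to [59, 65).
[62, 63) overlaps/touches [59, 65) → extend to [59, 65).

[5, 19) ∪ [27, 34) ∪ [37, 48) ∪ [59, 65)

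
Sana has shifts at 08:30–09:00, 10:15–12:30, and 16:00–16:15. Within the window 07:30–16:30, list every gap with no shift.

After merging, the occupied span is 08:30–09:00, 10:15–12:30, 16:00–16:15.
Gaps within 07:30–16:30: 07:30–08:30, 09:00–10:15, 12:30–16:00, 16:15–16:30.

07:30–08:30, 09:00–10:15, 12:30–16:00, 16:15–16:30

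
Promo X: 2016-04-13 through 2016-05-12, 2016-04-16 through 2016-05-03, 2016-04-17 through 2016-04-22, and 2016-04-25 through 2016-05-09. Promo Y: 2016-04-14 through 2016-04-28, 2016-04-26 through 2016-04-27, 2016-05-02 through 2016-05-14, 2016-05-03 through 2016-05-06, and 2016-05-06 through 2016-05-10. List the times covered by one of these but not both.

First set merges to 2016-04-13 through 2016-05-12.
Second set merges to 2016-04-14 through 2016-04-28, 2016-05-02 through 2016-05-14.
A but not B: 2016-04-13 through 2016-04-13, 2016-04-29 through 2016-05-01.
B but not A: 2016-05-13 through 2016-05-14.
Combining gives A △ B.

2016-04-13 through 2016-04-13, 2016-04-29 through 2016-05-01, 2016-05-13 through 2016-05-14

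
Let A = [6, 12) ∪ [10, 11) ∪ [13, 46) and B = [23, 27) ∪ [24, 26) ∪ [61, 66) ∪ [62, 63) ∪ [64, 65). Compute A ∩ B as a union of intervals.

First set merges to [6, 12), [13, 46).
Second set merges to [23, 27), [61, 66).
[6, 12): no overlap with the second set.
[13, 46) meets the second set on [23, 27).

[23, 27)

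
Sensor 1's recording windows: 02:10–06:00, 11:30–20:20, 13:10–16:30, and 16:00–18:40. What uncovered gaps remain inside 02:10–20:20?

06:00–11:30

After merging, the occupied span is 02:10–06:00, 11:30–20:20.
Gaps within 02:10–20:20: 06:00–11:30.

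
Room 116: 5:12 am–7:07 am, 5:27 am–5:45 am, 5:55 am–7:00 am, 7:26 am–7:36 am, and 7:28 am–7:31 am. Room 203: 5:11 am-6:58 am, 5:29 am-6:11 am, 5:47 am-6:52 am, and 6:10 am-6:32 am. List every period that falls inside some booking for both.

First set merges to 5:12 am–7:07 am, 7:26 am–7:36 am.
Second set merges to 5:11 am–6:58 am.
5:12 am–7:07 am meets the second set on 5:12 am–6:58 am.
7:26 am–7:36 am: no overlap with the second set.

5:12 am–6:58 am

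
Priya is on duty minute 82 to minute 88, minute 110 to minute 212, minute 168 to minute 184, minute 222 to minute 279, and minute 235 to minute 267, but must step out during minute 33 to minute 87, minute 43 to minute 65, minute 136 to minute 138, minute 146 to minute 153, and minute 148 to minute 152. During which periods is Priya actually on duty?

minute 87 to minute 88, minute 110 to minute 136, minute 138 to minute 146, minute 153 to minute 212, minute 222 to minute 279

A, merged: minute 82 to minute 88, minute 110 to minute 212, minute 222 to minute 279.
B, merged: minute 33 to minute 87, minute 136 to minute 138, minute 146 to minute 153.
minute 82 to minute 88 with B removed leaves minute 87 to minute 88.
minute 110 to minute 212 with B removed leaves minute 110 to minute 136, minute 138 to minute 146, minute 153 to minute 212.
minute 222 to minute 279 is untouched.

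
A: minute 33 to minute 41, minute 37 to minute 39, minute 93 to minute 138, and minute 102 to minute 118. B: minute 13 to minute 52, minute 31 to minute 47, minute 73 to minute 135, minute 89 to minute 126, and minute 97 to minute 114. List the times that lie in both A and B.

A, merged: minute 33 to minute 41, minute 93 to minute 138.
B, merged: minute 13 to minute 52, minute 73 to minute 135.
minute 33 to minute 41 meets the second set on minute 33 to minute 41.
minute 93 to minute 138 meets the second set on minute 93 to minute 135.

minute 33 to minute 41, minute 93 to minute 135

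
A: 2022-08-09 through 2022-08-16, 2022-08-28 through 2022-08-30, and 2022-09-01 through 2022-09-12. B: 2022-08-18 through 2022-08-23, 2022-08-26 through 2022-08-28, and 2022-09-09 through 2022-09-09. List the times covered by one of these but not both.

A but not B: 2022-08-09 through 2022-08-16, 2022-08-29 through 2022-08-30, 2022-09-01 through 2022-09-08, 2022-09-10 through 2022-09-12.
B but not A: 2022-08-18 through 2022-08-23, 2022-08-26 through 2022-08-27.
Combining gives A △ B.

2022-08-09 through 2022-08-16, 2022-08-18 through 2022-08-23, 2022-08-26 through 2022-08-27, 2022-08-29 through 2022-08-30, 2022-09-01 through 2022-09-08, 2022-09-10 through 2022-09-12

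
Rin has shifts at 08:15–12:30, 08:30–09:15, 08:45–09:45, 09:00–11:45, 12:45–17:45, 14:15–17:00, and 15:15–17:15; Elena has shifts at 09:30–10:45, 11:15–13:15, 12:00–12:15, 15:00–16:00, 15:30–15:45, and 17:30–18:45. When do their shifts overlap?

First set merges to 08:15-12:30, 12:45-17:45.
Second set merges to 09:30-10:45, 11:15-13:15, 15:00-16:00, 17:30-18:45.
08:15-12:30 meets the second set on 09:30-10:45, 11:15-12:30.
12:45-17:45 meets the second set on 12:45-13:15, 15:00-16:00, 17:30-17:45.

09:30-10:45, 11:15-12:30, 12:45-13:15, 15:00-16:00, 17:30-17:45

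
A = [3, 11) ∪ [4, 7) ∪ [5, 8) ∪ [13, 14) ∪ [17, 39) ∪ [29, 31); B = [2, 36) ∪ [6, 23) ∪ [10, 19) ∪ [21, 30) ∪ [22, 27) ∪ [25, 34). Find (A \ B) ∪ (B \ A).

[2, 3) ∪ [11, 13) ∪ [14, 17) ∪ [36, 39)

A, merged: [3, 11), [13, 14), [17, 39).
B, merged: [2, 36).
A but not B: [36, 39).
B but not A: [2, 3), [11, 13), [14, 17).
Combining gives A △ B.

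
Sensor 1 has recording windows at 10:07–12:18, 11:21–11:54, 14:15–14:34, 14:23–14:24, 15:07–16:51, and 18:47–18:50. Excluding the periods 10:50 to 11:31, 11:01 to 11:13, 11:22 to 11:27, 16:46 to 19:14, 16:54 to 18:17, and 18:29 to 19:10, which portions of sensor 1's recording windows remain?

10:07–10:50, 11:31–12:18, 14:15–14:34, 15:07–16:46

First set merges to 10:07–12:18, 14:15–14:34, 15:07–16:51, 18:47–18:50.
Second set merges to 10:50–11:31, 16:46–19:14.
10:07–12:18 minus B → 10:07–10:50, 11:31–12:18.
14:15–14:34: no B overlap → unchanged.
15:07–16:51 minus B → 15:07–16:46.
18:47–18:50: fully covered by B → removed.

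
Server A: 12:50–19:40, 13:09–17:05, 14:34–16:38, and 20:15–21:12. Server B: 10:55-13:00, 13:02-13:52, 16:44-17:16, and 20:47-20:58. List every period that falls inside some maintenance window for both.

First set merges to 12:50–19:40, 20:15–21:12.
12:50–19:40 meets the second set on 12:50–13:00, 13:02–13:52, 16:44–17:16.
20:15–21:12 meets the second set on 20:47–20:58.

12:50–13:00, 13:02–13:52, 16:44–17:16, 20:47–20:58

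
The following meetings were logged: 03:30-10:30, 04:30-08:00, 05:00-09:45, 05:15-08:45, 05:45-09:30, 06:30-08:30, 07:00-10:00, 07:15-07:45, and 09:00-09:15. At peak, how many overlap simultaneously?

8

Walk the sorted start/end points keeping a running depth.
The depth first hits 8 at 07:15.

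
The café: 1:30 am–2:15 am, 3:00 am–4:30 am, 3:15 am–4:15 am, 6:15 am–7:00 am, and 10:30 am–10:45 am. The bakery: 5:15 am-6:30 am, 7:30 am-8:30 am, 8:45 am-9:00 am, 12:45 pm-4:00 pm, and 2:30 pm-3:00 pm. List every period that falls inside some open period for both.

Merge the first list: 1:30 am–2:15 am, 3:00 am–4:30 am, 6:15 am–7:00 am, 10:30 am–10:45 am.
Merge the second list: 5:15 am–6:30 am, 7:30 am–8:30 am, 8:45 am–9:00 am, 12:45 pm–4:00 pm.
1:30 am–2:15 am meets no B interval.
3:00 am–4:30 am meets no B interval.
6:15 am–7:00 am ∩ B → 6:15 am–6:30 am.
10:30 am–10:45 am meets no B interval.

6:15 am–6:30 am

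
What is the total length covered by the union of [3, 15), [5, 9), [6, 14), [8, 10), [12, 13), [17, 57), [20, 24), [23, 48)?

Merged: [3, 15), [17, 57).
Lengths: 12 + 40 = 52.

52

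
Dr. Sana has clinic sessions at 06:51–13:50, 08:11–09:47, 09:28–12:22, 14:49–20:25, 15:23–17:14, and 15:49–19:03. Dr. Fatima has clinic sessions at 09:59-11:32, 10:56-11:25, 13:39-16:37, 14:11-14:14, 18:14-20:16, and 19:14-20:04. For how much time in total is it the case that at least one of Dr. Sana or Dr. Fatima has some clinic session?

First set merges to 06:51-13:50, 14:49-20:25.
Second set merges to 09:59-11:32, 13:39-16:37, 18:14-20:16.
A ∪ B = 06:51-20:25.
Total: 13 h 34 min.

13 h 34 min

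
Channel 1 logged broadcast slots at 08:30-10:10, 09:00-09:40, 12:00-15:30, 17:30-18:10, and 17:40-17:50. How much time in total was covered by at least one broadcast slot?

Merged: 08:30-10:10, 12:00-15:30, 17:30-18:10.
Lengths: 1 h 40 min + 3 h 30 min + 40 min = 5 h 50 min.

5 h 50 min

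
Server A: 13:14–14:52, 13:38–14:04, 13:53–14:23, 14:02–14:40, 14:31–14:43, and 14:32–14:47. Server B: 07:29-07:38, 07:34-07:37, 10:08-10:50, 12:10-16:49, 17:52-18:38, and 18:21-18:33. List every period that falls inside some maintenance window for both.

13:14–14:52

Merge the first list: 13:14–14:52.
Merge the second list: 07:29–07:38, 10:08–10:50, 12:10–16:49, 17:52–18:38.
13:14–14:52 ∩ B → 13:14–14:52.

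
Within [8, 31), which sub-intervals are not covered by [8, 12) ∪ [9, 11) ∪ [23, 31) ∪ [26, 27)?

[12, 23)

Covered (merged): [8, 12), [23, 31).
Complement within [8, 31): [12, 23).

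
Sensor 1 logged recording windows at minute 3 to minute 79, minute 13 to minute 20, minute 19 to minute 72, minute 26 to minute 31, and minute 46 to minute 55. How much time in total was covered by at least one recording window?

76 minutes

Merged: minute 3 to minute 79.
Length: 76 minutes.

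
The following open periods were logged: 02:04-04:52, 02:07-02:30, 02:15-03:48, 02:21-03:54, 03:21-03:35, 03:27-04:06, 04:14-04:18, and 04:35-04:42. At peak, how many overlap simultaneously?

5

At 03:27, 5 of the intervals are simultaneously active.
No point has more.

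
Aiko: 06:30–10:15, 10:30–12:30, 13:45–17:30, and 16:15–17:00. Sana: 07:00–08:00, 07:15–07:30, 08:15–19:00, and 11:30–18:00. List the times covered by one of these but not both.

06:30-07:00, 08:00-08:15, 10:15-10:30, 12:30-13:45, 17:30-19:00

Merge the first list: 06:30-10:15, 10:30-12:30, 13:45-17:30.
Merge the second list: 07:00-08:00, 08:15-19:00.
Only in the first: 06:30-07:00, 08:00-08:15.
Only in the second: 10:15-10:30, 12:30-13:45, 17:30-19:00.
Together these are the periods covered by exactly one.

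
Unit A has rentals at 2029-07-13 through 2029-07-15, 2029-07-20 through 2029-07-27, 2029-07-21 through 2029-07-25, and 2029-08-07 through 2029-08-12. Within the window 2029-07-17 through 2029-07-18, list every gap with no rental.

Covered (merged): 2029-07-13 through 2029-07-15, 2029-07-20 through 2029-07-27, 2029-08-07 through 2029-08-12.
Uncovered inside 2029-07-17 through 2029-07-18: 2029-07-17 through 2029-07-18.

2029-07-17 through 2029-07-18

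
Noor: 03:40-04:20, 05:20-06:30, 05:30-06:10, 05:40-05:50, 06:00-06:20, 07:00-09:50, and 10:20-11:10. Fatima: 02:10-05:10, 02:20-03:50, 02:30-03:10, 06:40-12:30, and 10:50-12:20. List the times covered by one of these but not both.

First set merges to 03:40-04:20, 05:20-06:30, 07:00-09:50, 10:20-11:10.
Second set merges to 02:10-05:10, 06:40-12:30.
A but not B: 05:20-06:30.
B but not A: 02:10-03:40, 04:20-05:10, 06:40-07:00, 09:50-10:20, 11:10-12:30.
Combining gives A △ B.

02:10-03:40, 04:20-05:10, 05:20-06:30, 06:40-07:00, 09:50-10:20, 11:10-12:30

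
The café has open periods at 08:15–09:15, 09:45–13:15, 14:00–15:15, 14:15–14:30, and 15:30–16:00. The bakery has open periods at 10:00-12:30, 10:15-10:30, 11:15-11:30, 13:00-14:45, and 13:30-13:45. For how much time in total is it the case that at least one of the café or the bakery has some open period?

A, merged: 08:15–09:15, 09:45–13:15, 14:00–15:15, 15:30–16:00.
B, merged: 10:00–12:30, 13:00–14:45.
A ∪ B = 08:15–09:15, 09:45–15:15, 15:30–16:00.
Total: 1 h + 5 h 30 min + 30 min = 7 h.

7 h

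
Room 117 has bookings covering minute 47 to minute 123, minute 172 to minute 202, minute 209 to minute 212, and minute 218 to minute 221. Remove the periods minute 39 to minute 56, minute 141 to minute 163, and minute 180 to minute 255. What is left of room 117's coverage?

minute 56 to minute 123, minute 172 to minute 180

minute 47 to minute 123 \ B = minute 56 to minute 123.
minute 172 to minute 202 \ B = minute 172 to minute 180.
minute 209 to minute 212: entirely removed.
minute 218 to minute 221: entirely removed.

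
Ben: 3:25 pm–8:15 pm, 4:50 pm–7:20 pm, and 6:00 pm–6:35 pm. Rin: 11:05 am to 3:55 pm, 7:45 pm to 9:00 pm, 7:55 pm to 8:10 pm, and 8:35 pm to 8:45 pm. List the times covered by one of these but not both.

First set merges to 3:25 pm–8:15 pm.
Second set merges to 11:05 am–3:55 pm, 7:45 pm–9:00 pm.
Only in the first: 3:55 pm–7:45 pm.
Only in the second: 11:05 am–3:25 pm, 8:15 pm–9:00 pm.
Together these are the periods covered by exactly one.

11:05 am–3:25 pm, 3:55 pm–7:45 pm, 8:15 pm–9:00 pm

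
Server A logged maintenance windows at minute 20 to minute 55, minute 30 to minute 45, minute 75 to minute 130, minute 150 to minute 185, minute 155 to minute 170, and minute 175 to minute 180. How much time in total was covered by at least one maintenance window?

125 minutes

Merged: minute 20 to minute 55, minute 75 to minute 130, minute 150 to minute 185.
Lengths: 35 minutes + 55 minutes + 35 minutes = 125 minutes.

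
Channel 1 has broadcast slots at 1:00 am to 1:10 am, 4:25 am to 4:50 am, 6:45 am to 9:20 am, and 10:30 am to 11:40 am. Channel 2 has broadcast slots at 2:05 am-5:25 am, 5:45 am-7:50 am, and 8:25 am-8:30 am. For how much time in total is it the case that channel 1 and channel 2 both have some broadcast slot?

1 h 35 min

A ∩ B = 4:25 am–4:50 am, 6:45 am–7:50 am, 8:25 am–8:30 am.
Total: 25 min + 1 h 5 min + 5 min = 1 h 35 min.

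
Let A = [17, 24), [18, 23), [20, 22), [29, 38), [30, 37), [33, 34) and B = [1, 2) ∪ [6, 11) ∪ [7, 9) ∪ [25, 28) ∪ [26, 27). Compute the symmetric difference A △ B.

[1, 2) ∪ [6, 11) ∪ [17, 24) ∪ [25, 28) ∪ [29, 38)

First set merges to [17, 24), [29, 38).
Second set merges to [1, 2), [6, 11), [25, 28).
A but not B: [17, 24), [29, 38).
B but not A: [1, 2), [6, 11), [25, 28).
Combining gives A △ B.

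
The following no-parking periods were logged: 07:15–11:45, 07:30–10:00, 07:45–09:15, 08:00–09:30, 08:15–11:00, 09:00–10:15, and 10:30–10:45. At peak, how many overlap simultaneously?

Sweep endpoints in order; track running count of active intervals.
Peak of 6 reached at 09:00.

6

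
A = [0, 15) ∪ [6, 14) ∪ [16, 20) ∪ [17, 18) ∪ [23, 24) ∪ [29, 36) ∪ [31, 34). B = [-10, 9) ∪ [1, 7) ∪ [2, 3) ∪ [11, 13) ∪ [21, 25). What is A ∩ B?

First set merges to [0, 15), [16, 20), [23, 24), [29, 36).
Second set merges to [-10, 9), [11, 13), [21, 25).
[0, 15) ∩ B → [0, 9), [11, 13).
[16, 20) meets no B interval.
[23, 24) ∩ B → [23, 24).
[29, 36) meets no B interval.

[0, 9) ∪ [11, 13) ∪ [23, 24)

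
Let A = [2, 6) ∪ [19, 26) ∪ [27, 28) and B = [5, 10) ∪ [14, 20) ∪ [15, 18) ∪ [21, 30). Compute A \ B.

Merge the second list: [5, 10), [14, 20), [21, 30).
[2, 6) with B removed leaves [2, 5).
[19, 26) with B removed leaves [20, 21).
[27, 28) lies entirely inside B → drops out.

[2, 5) ∪ [20, 21)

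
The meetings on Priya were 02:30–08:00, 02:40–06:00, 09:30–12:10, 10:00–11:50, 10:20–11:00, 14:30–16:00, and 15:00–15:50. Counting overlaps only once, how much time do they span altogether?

Merged: 02:30–08:00, 09:30–12:10, 14:30–16:00.
Lengths: 5 h 30 min + 2 h 40 min + 1 h 30 min = 9 h 40 min.

9 h 40 min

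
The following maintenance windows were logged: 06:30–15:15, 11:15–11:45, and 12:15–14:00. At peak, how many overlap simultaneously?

Walk the sorted start/end points keeping a running depth.
The depth first hits 2 at 11:15.

2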